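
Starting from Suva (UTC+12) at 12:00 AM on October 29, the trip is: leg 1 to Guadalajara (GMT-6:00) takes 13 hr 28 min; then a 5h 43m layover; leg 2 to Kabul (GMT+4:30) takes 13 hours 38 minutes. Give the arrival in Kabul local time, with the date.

1:19 AM on Oct 30

Convert departure to UTC: 12:00 AM − 12:00 = 12:00 PM UTC on Oct 28.
Add 13 hours 28 minutes leg 1 → 1:28 AM UTC (Oct 29).
Add 5 hours and 43 minutes layover in Guadalajara → 7:11 AM UTC.
Add 13 hours and 38 minutes leg 2 → 8:49 PM UTC.
Kabul is UTC+4:30, so local arrival = 8:49 PM + 4:30 = 1:19 AM on Oct 30.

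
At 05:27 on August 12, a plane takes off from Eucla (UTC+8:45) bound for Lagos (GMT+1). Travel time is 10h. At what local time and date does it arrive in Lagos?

Convert departure to UTC: 05:27 − 8:45 = 20:42 UTC on Aug 11.
Add 10 hours travel time → 06:42 UTC (Aug 12).
Lagos is UTC+1:00, so local arrival = 06:42 + 1:00 = 07:42 on Aug 12.

07:42 on August 12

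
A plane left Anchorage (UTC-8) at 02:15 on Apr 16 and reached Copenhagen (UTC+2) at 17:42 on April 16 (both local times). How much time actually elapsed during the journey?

5 hours 27 minutes

Departure in UTC: 02:15 + 8:00 = 10:15 on Apr 16.
Arrival in UTC: 17:42 − 2:00 = 15:42 on Apr 16.
Elapsed = 15:42 − 10:15 = 5 hours 27 minutes.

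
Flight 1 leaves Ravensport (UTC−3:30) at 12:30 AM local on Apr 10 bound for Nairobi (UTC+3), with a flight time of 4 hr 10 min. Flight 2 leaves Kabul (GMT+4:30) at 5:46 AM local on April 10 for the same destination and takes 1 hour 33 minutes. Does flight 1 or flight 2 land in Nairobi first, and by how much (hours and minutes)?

the second, by 5 hours 21 minutes

Flight 1 in UTC: 12:30 AM + 3:30 = 4:00 AM on Apr 10.
+4 hours 10 minutes → arrive 8:10 AM UTC on Apr 10.
Flight 2 in UTC: 5:46 AM − 4:30 = 1:16 AM on Apr 10.
+1 hour and 33 minutes → arrive 2:49 AM UTC on Apr 10.
Flight 2 lands earlier by 5 hours 21 minutes.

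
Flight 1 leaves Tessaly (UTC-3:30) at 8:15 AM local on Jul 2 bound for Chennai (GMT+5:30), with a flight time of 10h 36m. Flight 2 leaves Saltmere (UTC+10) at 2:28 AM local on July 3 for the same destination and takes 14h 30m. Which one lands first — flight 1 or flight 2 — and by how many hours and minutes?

the first, by 8 hours 37 minutes

Flight 1 in UTC: 8:15 AM + 3:30 = 11:45 AM on Jul 2.
+10 hours 36 minutes → arrive 10:21 PM UTC on Jul 2.
Flight 2 in UTC: 2:28 AM − 10:00 = 4:28 PM on Jul 2.
+14 hours 30 minutes → arrive 6:58 AM UTC on Jul 3.
Flight 1 lands earlier by 8 hours 37 minutes.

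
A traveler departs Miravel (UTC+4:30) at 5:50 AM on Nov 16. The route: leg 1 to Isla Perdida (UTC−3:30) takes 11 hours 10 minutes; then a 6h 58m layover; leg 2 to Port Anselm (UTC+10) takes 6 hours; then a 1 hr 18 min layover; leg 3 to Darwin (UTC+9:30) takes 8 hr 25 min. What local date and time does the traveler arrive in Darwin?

Convert departure to UTC: 5:50 AM − 4:30 = 1:20 AM UTC on Nov 16.
Add 11 hours and 10 minutes leg 1 → 12:30 PM UTC.
Add 6 hours and 58 minutes layover in Isla Perdida → 7:28 PM UTC.
Add 6 hours leg 2 → 1:28 AM UTC (Nov 17).
Add 1 hour 18 minutes layover in Port Anselm → 2:46 AM UTC.
Add 8 hours and 25 minutes leg 3 → 11:11 AM UTC.
Darwin is UTC+9:30, so local arrival = 11:11 AM + 9:30 = 8:41 PM on Nov 17.

8:41 PM on November 17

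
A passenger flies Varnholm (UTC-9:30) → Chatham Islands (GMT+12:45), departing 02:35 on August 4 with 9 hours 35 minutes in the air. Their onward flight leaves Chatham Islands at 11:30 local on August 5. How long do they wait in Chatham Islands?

Convert departure to UTC: 02:35 + 9:30 = 12:05 UTC on Aug 4.
Add 9 hours 35 minutes flight time → 21:40 UTC.
Chatham Islands is UTC+12:45, so local arrival = 21:40 + 12:45 = 10:25 on Aug 5.
Layover = 11:30 − 10:25 = 1 hour 5 minutes.

1 hour 5 minutes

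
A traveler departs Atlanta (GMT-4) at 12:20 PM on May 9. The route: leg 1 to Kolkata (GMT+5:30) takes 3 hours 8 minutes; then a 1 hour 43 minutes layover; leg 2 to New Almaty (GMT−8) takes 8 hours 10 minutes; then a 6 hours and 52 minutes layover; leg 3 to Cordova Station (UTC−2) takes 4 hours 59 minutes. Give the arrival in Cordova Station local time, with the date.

3:12 PM on May 10

Convert departure to UTC: 12:20 PM + 4:00 = 4:20 PM UTC on May 9.
Add 3 hours and 8 minutes leg 1 → 7:28 PM UTC.
Add 1 hour and 43 minutes layover in Kolkata → 9:11 PM UTC.
Add 8 hours 10 minutes leg 2 → 5:21 AM UTC (May 10).
Add 6 hours 52 minutes layover in New Almaty → 12:13 PM UTC.
Add 4 hours and 59 minutes leg 3 → 5:12 PM UTC.
Cordova Station is UTC−2:00, so local arrival = 5:12 PM − 2:00 = 3:12 PM on May 10.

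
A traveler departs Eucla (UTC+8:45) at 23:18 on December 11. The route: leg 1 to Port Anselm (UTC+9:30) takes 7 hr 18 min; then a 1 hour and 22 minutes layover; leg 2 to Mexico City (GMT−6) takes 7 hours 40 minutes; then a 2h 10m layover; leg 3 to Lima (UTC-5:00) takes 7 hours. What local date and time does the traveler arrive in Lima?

Convert departure to UTC: 23:18 − 8:45 = 14:33 UTC on Dec 11.
Add 7 hours 18 minutes leg 1 → 21:51 UTC.
Add 1 hour 22 minutes layover in Port Anselm → 23:13 UTC.
Add 7 hours 40 minutes leg 2 → 06:53 UTC (Dec 12).
Add 2 hours and 10 minutes layover in Mexico City → 09:03 UTC.
Add 7 hours leg 3 → 16:03 UTC.
Lima is UTC−5:00, so local arrival = 16:03 − 5:00 = 11:03 on Dec 12.

11:03 on December 12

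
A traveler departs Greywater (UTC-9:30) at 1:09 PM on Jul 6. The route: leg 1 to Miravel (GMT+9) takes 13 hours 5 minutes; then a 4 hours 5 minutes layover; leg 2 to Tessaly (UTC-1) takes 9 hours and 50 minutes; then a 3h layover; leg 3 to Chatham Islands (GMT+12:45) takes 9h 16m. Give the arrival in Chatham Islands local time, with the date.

Convert departure to UTC: 1:09 PM + 9:30 = 10:39 PM UTC on Jul 6.
Add 13 hours and 5 minutes leg 1 → 11:44 AM UTC (Jul 7).
Add 4 hours and 5 minutes layover in Miravel → 3:49 PM UTC.
Add 9 hours and 50 minutes leg 2 → 1:39 AM UTC (Jul 8).
Add 3 hours layover in Tessaly → 4:39 AM UTC.
Add 9 hours and 16 minutes leg 3 → 1:55 PM UTC.
Chatham Islands is UTC+12:45, so local arrival = 1:55 PM + 12:45 = 2:40 AM on Jul 9.

2:40 AM on July 9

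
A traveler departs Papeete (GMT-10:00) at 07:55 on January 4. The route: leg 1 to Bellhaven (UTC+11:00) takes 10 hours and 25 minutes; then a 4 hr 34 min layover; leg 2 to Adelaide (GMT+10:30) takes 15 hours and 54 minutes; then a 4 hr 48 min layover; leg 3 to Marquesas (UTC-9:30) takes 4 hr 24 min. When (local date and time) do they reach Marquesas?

00:30 on January 6

Convert departure to UTC: 07:55 + 10:00 = 17:55 UTC on Jan 4.
Add 10 hours 25 minutes leg 1 → 04:20 UTC (Jan 5).
Add 4 hours and 34 minutes layover in Bellhaven → 08:54 UTC.
Add 15 hours and 54 minutes leg 2 → 00:48 UTC (Jan 6).
Add 4 hours and 48 minutes layover in Adelaide → 05:36 UTC.
Add 4 hours 24 minutes leg 3 → 10:00 UTC.
Marquesas is UTC−9:30, so local arrival = 10:00 − 9:30 = 00:30 on Jan 6.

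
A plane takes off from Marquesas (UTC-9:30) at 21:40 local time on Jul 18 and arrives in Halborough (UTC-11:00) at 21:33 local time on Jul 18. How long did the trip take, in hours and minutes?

1 hour 23 minutes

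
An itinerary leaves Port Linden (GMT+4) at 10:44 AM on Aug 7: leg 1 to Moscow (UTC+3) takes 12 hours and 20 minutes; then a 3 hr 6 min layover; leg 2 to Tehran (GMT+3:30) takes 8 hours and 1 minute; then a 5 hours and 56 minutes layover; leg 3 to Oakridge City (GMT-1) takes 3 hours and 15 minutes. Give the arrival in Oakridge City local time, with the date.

2:22 PM on Aug 8

Convert departure to UTC: 10:44 AM − 4:00 = 6:44 AM UTC on Aug 7.
Add 12 hours 20 minutes leg 1 → 7:04 PM UTC.
Add 3 hours and 6 minutes layover in Moscow → 10:10 PM UTC.
Add 8 hours and 1 minute leg 2 → 6:11 AM UTC (Aug 8).
Add 5 hours and 56 minutes layover in Tehran → 12:07 PM UTC.
Add 3 hours 15 minutes leg 3 → 3:22 PM UTC.
Oakridge City is UTC−1:00, so local arrival = 3:22 PM − 1:00 = 2:22 PM on Aug 8.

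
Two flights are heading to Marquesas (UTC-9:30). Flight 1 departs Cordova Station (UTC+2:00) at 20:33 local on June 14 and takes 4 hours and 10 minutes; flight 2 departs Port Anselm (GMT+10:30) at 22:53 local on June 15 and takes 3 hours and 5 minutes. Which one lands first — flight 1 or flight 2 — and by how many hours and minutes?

the first, by 16 hours 45 minutes

Flight 1 in UTC: 20:33 − 2:00 = 18:33 on Jun 14.
+4 hours 10 minutes → arrive 22:43 UTC on Jun 14.
Flight 2 in UTC: 22:53 − 10:30 = 12:23 on Jun 15.
+3 hours 5 minutes → arrive 15:28 UTC on Jun 15.
Flight 1 lands earlier by 16 hours 45 minutes.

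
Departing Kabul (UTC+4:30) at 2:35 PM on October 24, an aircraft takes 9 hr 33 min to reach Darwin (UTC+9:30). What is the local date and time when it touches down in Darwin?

5:08 AM on October 25

Convert departure to UTC: 2:35 PM − 4:30 = 10:05 AM UTC on Oct 24.
Add 9 hours and 33 minutes travel time → 7:38 PM UTC.
Darwin is UTC+9:30, so local arrival = 7:38 PM + 9:30 = 5:08 AM on Oct 25.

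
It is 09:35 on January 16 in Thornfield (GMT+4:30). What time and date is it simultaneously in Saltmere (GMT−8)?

21:05 on Jan 15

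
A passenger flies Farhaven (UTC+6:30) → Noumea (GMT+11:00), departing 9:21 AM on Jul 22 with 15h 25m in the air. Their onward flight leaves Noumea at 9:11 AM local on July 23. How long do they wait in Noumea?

3 hours 55 minutes

Convert departure to UTC: 9:21 AM − 6:30 = 2:51 AM UTC on Jul 22.
Add 15 hours and 25 minutes flight time → 6:16 PM UTC.
Noumea is UTC+11:00, so local arrival = 6:16 PM + 11:00 = 5:16 AM on Jul 23.
Layover = 9:11 AM − 5:16 AM = 3 hours 55 minutes.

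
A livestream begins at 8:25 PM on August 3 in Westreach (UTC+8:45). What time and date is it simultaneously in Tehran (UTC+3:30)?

Tehran is 5:15 behind Westreach.
Shift by the zone difference: 8:25 PM − 5:15 = 3:10 PM on Aug 3 in Tehran.

3:10 PM on August 3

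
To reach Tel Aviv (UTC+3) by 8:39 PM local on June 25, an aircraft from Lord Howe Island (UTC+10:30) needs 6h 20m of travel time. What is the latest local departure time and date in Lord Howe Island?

9:49 PM on Jun 25

Target arrival in UTC: 8:39 PM − 3:00 = 5:39 PM on Jun 25.
Subtract 6 hours and 20 minutes → departure 11:19 AM UTC on Jun 25.
Lord Howe Island is UTC+10:30: 11:19 AM + 10:30 = 9:49 PM on Jun 25.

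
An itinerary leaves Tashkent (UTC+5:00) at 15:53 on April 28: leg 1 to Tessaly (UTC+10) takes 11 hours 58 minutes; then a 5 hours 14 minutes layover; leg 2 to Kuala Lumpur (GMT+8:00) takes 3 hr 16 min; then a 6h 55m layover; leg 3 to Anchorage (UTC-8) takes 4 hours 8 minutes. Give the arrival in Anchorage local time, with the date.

Convert departure to UTC: 15:53 − 5:00 = 10:53 UTC on Apr 28.
Add 11 hours and 58 minutes leg 1 → 22:51 UTC.
Add 5 hours and 14 minutes layover in Tessaly → 04:05 UTC (Apr 29).
Add 3 hours and 16 minutes leg 2 → 07:21 UTC.
Add 6 hours 55 minutes layover in Kuala Lumpur → 14:16 UTC.
Add 4 hours and 8 minutes leg 3 → 18:24 UTC.
Anchorage is UTC−8:00, so local arrival = 18:24 − 8:00 = 10:24 on Apr 29.

10:24 on Apr 29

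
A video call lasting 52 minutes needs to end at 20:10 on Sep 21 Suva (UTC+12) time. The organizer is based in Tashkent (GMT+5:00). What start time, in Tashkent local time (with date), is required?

Target end time in UTC: 20:10 − 12:00 = 08:10 on Sep 21.
Subtract 52 minutes → start 07:18 UTC on Sep 21.
Tashkent is UTC+5:00: 07:18 + 5:00 = 12:18 on Sep 21.

12:18 on September 21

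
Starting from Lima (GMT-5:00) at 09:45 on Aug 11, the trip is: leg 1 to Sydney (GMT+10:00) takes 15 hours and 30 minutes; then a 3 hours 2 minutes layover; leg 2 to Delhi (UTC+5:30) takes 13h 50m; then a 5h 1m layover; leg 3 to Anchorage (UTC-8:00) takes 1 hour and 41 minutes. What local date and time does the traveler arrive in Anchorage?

21:49 on August 12

Convert departure to UTC: 09:45 + 5:00 = 14:45 UTC on Aug 11.
Add 15 hours and 30 minutes leg 1 → 06:15 UTC (Aug 12).
Add 3 hours 2 minutes layover in Sydney → 09:17 UTC.
Add 13 hours 50 minutes leg 2 → 23:07 UTC.
Add 5 hours 1 minute layover in Delhi → 04:08 UTC (Aug 13).
Add 1 hour 41 minutes leg 3 → 05:49 UTC.
Anchorage is UTC−8:00, so local arrival = 05:49 − 8:00 = 21:49 on Aug 12.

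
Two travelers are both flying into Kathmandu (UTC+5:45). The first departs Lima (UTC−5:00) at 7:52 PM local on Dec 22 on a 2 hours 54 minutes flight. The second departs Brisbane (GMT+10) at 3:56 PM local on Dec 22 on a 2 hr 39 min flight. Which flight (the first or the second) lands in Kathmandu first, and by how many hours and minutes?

the second, by 19 hours 11 minutes

Flight 1 in UTC: 7:52 PM + 5:00 = 12:52 AM on Dec 23.
+2 hours and 54 minutes → arrive 3:46 AM UTC on Dec 23.
Flight 2 in UTC: 3:56 PM − 10:00 = 5:56 AM on Dec 22.
+2 hours and 39 minutes → arrive 8:35 AM UTC on Dec 22.
Flight 2 lands earlier by 19 hours 11 minutes.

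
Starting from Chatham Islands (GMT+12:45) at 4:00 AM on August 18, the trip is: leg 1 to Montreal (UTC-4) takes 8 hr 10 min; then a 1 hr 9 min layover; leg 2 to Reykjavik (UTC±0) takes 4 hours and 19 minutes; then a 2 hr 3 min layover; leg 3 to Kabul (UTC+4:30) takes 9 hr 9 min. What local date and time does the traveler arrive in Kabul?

8:35 PM on August 18

Convert departure to UTC: 4:00 AM − 12:45 = 3:15 PM UTC on Aug 17.
Add 8 hours and 10 minutes leg 1 → 11:25 PM UTC.
Add 1 hour and 9 minutes layover in Montreal → 12:34 AM UTC (Aug 18).
Add 4 hours 19 minutes leg 2 → 4:53 AM UTC.
Add 2 hours and 3 minutes layover in Reykjavik → 6:56 AM UTC.
Add 9 hours and 9 minutes leg 3 → 4:05 PM UTC.
Kabul is UTC+4:30, so local arrival = 4:05 PM + 4:30 = 8:35 PM on Aug 18.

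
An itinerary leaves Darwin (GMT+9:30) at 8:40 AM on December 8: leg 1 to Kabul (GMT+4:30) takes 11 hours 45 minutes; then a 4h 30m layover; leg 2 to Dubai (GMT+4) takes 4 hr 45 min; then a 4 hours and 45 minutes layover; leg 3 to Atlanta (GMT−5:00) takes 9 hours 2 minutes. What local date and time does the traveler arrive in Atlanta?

4:57 AM on December 9

Convert departure to UTC: 8:40 AM − 9:30 = 11:10 PM UTC on Dec 7.
Add 11 hours and 45 minutes leg 1 → 10:55 AM UTC (Dec 8).
Add 4 hours and 30 minutes layover in Kabul → 3:25 PM UTC.
Add 4 hours and 45 minutes leg 2 → 8:10 PM UTC.
Add 4 hours 45 minutes layover in Dubai → 12:55 AM UTC (Dec 9).
Add 9 hours and 2 minutes leg 3 → 9:57 AM UTC.
Atlanta is UTC−5:00, so local arrival = 9:57 AM − 5:00 = 4:57 AM on Dec 9.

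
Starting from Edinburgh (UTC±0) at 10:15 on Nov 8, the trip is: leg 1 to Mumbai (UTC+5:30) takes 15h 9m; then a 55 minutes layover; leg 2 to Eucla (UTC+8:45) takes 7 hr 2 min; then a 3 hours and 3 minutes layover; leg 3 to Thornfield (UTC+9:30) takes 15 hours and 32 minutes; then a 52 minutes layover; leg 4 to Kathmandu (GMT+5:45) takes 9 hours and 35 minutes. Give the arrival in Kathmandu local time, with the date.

Edinburgh is at UTC+0, so departure is already 10:15 UTC on Nov 8.
Add 15 hours and 9 minutes leg 1 → 01:24 UTC (Nov 9).
Add 55 minutes layover in Mumbai → 02:19 UTC.
Add 7 hours and 2 minutes leg 2 → 09:21 UTC.
Add 3 hours 3 minutes layover in Eucla → 12:24 UTC.
Add 15 hours and 32 minutes leg 3 → 03:56 UTC (Nov 10).
Add 52 minutes layover in Thornfield → 04:48 UTC.
Add 9 hours 35 minutes leg 4 → 14:23 UTC.
Kathmandu is UTC+5:45, so local arrival = 14:23 + 5:45 = 20:08 on Nov 10.

20:08 on Nov 10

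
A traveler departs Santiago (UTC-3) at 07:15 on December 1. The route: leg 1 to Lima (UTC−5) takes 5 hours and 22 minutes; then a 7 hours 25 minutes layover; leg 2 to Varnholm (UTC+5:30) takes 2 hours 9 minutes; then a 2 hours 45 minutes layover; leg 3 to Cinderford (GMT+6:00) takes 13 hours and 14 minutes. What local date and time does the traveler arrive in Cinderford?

Convert departure to UTC: 07:15 + 3:00 = 10:15 UTC on Dec 1.
Add 5 hours and 22 minutes leg 1 → 15:37 UTC.
Add 7 hours and 25 minutes layover in Lima → 23:02 UTC.
Add 2 hours and 9 minutes leg 2 → 01:11 UTC (Dec 2).
Add 2 hours and 45 minutes layover in Varnholm → 03:56 UTC.
Add 13 hours 14 minutes leg 3 → 17:10 UTC.
Cinderford is UTC+6:00, so local arrival = 17:10 + 6:00 = 23:10 on Dec 2.

23:10 on December 2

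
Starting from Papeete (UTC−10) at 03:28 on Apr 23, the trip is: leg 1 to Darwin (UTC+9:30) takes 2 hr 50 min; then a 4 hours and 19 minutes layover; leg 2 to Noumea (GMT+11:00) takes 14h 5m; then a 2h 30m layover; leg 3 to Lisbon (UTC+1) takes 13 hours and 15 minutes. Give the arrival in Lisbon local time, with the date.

Convert departure to UTC: 03:28 + 10:00 = 13:28 UTC on Apr 23.
Add 2 hours 50 minutes leg 1 → 16:18 UTC.
Add 4 hours and 19 minutes layover in Darwin → 20:37 UTC.
Add 14 hours and 5 minutes leg 2 → 10:42 UTC (Apr 24).
Add 2 hours and 30 minutes layover in Noumea → 13:12 UTC.
Add 13 hours and 15 minutes leg 3 → 02:27 UTC (Apr 25).
Lisbon is UTC+1:00, so local arrival = 02:27 + 1:00 = 03:27 on Apr 25.

03:27 on April 25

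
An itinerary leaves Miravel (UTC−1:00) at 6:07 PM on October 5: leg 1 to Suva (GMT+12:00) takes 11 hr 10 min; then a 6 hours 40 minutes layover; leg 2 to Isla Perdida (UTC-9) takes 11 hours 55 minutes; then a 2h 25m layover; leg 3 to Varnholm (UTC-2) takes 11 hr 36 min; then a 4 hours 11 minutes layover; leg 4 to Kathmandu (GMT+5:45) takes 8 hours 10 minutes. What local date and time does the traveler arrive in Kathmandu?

Convert departure to UTC: 6:07 PM + 1:00 = 7:07 PM UTC on Oct 5.
Add 11 hours 10 minutes leg 1 → 6:17 AM UTC (Oct 6).
Add 6 hours and 40 minutes layover in Suva → 12:57 PM UTC.
Add 11 hours 55 minutes leg 2 → 12:52 AM UTC (Oct 7).
Add 2 hours and 25 minutes layover in Isla Perdida → 3:17 AM UTC.
Add 11 hours and 36 minutes leg 3 → 2:53 PM UTC.
Add 4 hours 11 minutes layover in Varnholm → 7:04 PM UTC.
Add 8 hours and 10 minutes leg 4 → 3:14 AM UTC (Oct 8).
Kathmandu is UTC+5:45, so local arrival = 3:14 AM + 5:45 = 8:59 AM on Oct 8.

8:59 AM on October 8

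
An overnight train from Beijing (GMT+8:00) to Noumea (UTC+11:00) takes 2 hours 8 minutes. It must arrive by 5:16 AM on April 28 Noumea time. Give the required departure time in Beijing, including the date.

12:08 AM on April 28

Target arrival in UTC: 5:16 AM − 11:00 = 6:16 PM on Apr 27.
Subtract 2 hours and 8 minutes → departure 4:08 PM UTC on Apr 27.
Beijing is UTC+8:00: 4:08 PM + 8:00 = 12:08 AM on Apr 28.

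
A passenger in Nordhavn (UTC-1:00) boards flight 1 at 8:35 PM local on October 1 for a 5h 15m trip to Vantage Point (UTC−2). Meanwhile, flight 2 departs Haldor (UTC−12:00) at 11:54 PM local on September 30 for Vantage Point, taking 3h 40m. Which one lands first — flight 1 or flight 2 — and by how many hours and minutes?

the second, by 11 hours 16 minutes

Flight 1 in UTC: 8:35 PM + 1:00 = 9:35 PM on Oct 1.
+5 hours and 15 minutes → arrive 2:50 AM UTC on Oct 2.
Flight 2 in UTC: 11:54 PM + 12:00 = 11:54 AM on Oct 1.
+3 hours and 40 minutes → arrive 3:34 PM UTC on Oct 1.
Flight 2 lands earlier by 11 hours 16 minutes.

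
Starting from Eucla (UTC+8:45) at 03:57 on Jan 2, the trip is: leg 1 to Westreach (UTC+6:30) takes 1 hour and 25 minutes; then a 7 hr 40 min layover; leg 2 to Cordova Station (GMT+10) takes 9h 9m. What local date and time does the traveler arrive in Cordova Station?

23:26 on Jan 2

Convert departure to UTC: 03:57 − 8:45 = 19:12 UTC on Jan 1.
Add 1 hour 25 minutes leg 1 → 20:37 UTC.
Add 7 hours 40 minutes layover in Westreach → 04:17 UTC (Jan 2).
Add 9 hours and 9 minutes leg 2 → 13:26 UTC.
Cordova Station is UTC+10:00, so local arrival = 13:26 + 10:00 = 23:26 on Jan 2.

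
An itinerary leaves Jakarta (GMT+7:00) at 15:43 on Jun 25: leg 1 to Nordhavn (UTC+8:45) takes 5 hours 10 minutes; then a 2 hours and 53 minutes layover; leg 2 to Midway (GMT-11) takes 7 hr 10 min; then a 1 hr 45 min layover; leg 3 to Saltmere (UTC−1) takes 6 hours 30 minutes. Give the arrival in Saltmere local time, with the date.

Convert departure to UTC: 15:43 − 7:00 = 08:43 UTC on Jun 25.
Add 5 hours 10 minutes leg 1 → 13:53 UTC.
Add 2 hours and 53 minutes layover in Nordhavn → 16:46 UTC.
Add 7 hours 10 minutes leg 2 → 23:56 UTC.
Add 1 hour and 45 minutes layover in Midway → 01:41 UTC (Jun 26).
Add 6 hours and 30 minutes leg 3 → 08:11 UTC.
Saltmere is UTC−1:00, so local arrival = 08:11 − 1:00 = 07:11 on Jun 26.

07:11 on Jun 26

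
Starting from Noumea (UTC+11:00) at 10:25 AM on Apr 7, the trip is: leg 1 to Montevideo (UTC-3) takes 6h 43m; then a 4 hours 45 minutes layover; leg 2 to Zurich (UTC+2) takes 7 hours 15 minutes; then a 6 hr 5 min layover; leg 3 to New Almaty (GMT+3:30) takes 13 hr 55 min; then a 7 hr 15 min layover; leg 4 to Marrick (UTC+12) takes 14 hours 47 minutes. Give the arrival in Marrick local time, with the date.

Convert departure to UTC: 10:25 AM − 11:00 = 11:25 PM UTC on Apr 6.
Add 6 hours 43 minutes leg 1 → 6:08 AM UTC (Apr 7).
Add 4 hours 45 minutes layover in Montevideo → 10:53 AM UTC.
Add 7 hours 15 minutes leg 2 → 6:08 PM UTC.
Add 6 hours and 5 minutes layover in Zurich → 12:13 AM UTC (Apr 8).
Add 13 hours and 55 minutes leg 3 → 2:08 PM UTC.
Add 7 hours 15 minutes layover in New Almaty → 9:23 PM UTC.
Add 14 hours and 47 minutes leg 4 → 12:10 PM UTC (Apr 9).
Marrick is UTC+12:00, so local arrival = 12:10 PM + 12:00 = 12:10 AM on Apr 10.

12:10 AM on April 10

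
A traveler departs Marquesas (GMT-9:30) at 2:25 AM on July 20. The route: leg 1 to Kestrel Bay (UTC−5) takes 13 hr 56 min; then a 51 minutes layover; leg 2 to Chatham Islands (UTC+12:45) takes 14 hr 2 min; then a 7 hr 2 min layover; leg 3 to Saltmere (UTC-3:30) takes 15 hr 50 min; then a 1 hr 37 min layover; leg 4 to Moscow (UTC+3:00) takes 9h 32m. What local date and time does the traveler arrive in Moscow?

Convert departure to UTC: 2:25 AM + 9:30 = 11:55 AM UTC on Jul 20.
Add 13 hours and 56 minutes leg 1 → 1:51 AM UTC (Jul 21).
Add 51 minutes layover in Kestrel Bay → 2:42 AM UTC.
Add 14 hours and 2 minutes leg 2 → 4:44 PM UTC.
Add 7 hours 2 minutes layover in Chatham Islands → 11:46 PM UTC.
Add 15 hours and 50 minutes leg 3 → 3:36 PM UTC (Jul 22).
Add 1 hour 37 minutes layover in Saltmere → 5:13 PM UTC.
Add 9 hours 32 minutes leg 4 → 2:45 AM UTC (Jul 23).
Moscow is UTC+3:00, so local arrival = 2:45 AM + 3:00 = 5:45 AM on Jul 23.

5:45 AM on Jul 23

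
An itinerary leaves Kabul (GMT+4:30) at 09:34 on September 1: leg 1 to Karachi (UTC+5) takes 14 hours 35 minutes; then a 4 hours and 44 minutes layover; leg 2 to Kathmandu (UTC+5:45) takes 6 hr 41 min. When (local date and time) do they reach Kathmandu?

12:49 on Sep 2

Convert departure to UTC: 09:34 − 4:30 = 05:04 UTC on Sep 1.
Add 14 hours and 35 minutes leg 1 → 19:39 UTC.
Add 4 hours and 44 minutes layover in Karachi → 00:23 UTC (Sep 2).
Add 6 hours 41 minutes leg 2 → 07:04 UTC.
Kathmandu is UTC+5:45, so local arrival = 07:04 + 5:45 = 12:49 on Sep 2.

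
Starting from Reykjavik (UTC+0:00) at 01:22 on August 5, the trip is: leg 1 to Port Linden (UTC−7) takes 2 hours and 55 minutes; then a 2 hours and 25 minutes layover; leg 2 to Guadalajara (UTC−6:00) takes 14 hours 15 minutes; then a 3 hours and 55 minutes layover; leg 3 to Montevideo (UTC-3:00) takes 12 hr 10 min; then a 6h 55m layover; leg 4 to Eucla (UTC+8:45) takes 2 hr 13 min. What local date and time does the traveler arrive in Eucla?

06:55 on August 7

Reykjavik is at UTC+0, so departure is already 01:22 UTC on Aug 5.
Add 2 hours 55 minutes leg 1 → 04:17 UTC.
Add 2 hours and 25 minutes layover in Port Linden → 06:42 UTC.
Add 14 hours 15 minutes leg 2 → 20:57 UTC.
Add 3 hours 55 minutes layover in Guadalajara → 00:52 UTC (Aug 6).
Add 12 hours and 10 minutes leg 3 → 13:02 UTC.
Add 6 hours 55 minutes layover in Montevideo → 19:57 UTC.
Add 2 hours 13 minutes leg 4 → 22:10 UTC.
Eucla is UTC+8:45, so local arrival = 22:10 + 8:45 = 06:55 on Aug 7.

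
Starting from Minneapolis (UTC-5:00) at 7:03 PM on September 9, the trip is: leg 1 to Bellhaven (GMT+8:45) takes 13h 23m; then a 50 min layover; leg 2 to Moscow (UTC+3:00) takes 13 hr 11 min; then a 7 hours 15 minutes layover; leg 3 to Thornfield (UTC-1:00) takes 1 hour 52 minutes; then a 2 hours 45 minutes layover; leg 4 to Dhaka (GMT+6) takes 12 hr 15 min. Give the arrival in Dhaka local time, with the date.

Convert departure to UTC: 7:03 PM + 5:00 = 12:03 AM UTC on Sep 10.
Add 13 hours and 23 minutes leg 1 → 1:26 PM UTC.
Add 50 minutes layover in Bellhaven → 2:16 PM UTC.
Add 13 hours and 11 minutes leg 2 → 3:27 AM UTC (Sep 11).
Add 7 hours and 15 minutes layover in Moscow → 10:42 AM UTC.
Add 1 hour 52 minutes leg 3 → 12:34 PM UTC.
Add 2 hours and 45 minutes layover in Thornfield → 3:19 PM UTC.
Add 12 hours and 15 minutes leg 4 → 3:34 AM UTC (Sep 12).
Dhaka is UTC+6:00, so local arrival = 3:34 AM + 6:00 = 9:34 AM on Sep 12.

9:34 AM on September 12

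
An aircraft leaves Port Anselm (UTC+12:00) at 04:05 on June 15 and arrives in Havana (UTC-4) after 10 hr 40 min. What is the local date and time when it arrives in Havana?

22:45 on June 14

Convert departure to UTC: 04:05 − 12:00 = 16:05 UTC on Jun 14.
Add 10 hours and 40 minutes travel time → 02:45 UTC (Jun 15).
Havana is UTC−4:00, so local arrival = 02:45 − 4:00 = 22:45 on Jun 14.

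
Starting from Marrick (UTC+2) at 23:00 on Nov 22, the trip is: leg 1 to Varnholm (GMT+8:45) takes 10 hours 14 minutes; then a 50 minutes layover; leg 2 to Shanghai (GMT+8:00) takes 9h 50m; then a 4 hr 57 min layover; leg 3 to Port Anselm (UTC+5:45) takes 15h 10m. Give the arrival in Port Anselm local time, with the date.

19:46 on Nov 24

Convert departure to UTC: 23:00 − 2:00 = 21:00 UTC on Nov 22.
Add 10 hours 14 minutes leg 1 → 07:14 UTC (Nov 23).
Add 50 minutes layover in Varnholm → 08:04 UTC.
Add 9 hours and 50 minutes leg 2 → 17:54 UTC.
Add 4 hours 57 minutes layover in Shanghai → 22:51 UTC.
Add 15 hours and 10 minutes leg 3 → 14:01 UTC (Nov 24).
Port Anselm is UTC+5:45, so local arrival = 14:01 + 5:45 = 19:46 on Nov 24.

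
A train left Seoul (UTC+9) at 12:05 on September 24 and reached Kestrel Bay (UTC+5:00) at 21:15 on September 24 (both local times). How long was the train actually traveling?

13 hours 10 minutes

Departure in UTC: 12:05 − 9:00 = 03:05 on Sep 24.
Arrival in UTC: 21:15 − 5:00 = 16:15 on Sep 24.
Elapsed = 16:15 − 03:05 = 13 hours 10 minutes.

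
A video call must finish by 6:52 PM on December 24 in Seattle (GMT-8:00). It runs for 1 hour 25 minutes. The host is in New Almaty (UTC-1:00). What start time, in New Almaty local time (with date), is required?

Target end time in UTC: 6:52 PM + 8:00 = 2:52 AM on Dec 25.
Subtract 1 hour and 25 minutes → start 1:27 AM UTC on Dec 25.
New Almaty is UTC−1:00: 1:27 AM − 1:00 = 12:27 AM on Dec 25.

12:27 AM on December 25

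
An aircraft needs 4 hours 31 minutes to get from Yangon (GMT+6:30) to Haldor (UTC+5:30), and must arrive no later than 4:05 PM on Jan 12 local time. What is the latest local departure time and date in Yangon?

12:34 PM on January 12

Target arrival in UTC: 4:05 PM − 5:30 = 10:35 AM on Jan 12.
Subtract 4 hours 31 minutes → departure 6:04 AM UTC on Jan 12.
Yangon is UTC+6:30: 6:04 AM + 6:30 = 12:34 PM on Jan 12.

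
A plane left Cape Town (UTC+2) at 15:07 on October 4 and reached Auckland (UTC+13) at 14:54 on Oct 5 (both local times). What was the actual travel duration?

12 hours 47 minutes

Departure in UTC: 15:07 − 2:00 = 13:07 on Oct 4.
Arrival in UTC: 14:54 − 13:00 = 01:54 on Oct 5.
Elapsed = 01:54 − 13:07 (+1 day) = 12 hours 47 minutes.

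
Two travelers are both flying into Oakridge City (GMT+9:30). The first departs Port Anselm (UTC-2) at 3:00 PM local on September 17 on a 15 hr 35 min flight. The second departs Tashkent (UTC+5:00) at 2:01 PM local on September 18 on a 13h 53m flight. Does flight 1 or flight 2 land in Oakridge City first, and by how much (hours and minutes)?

the first, by 14 hours 19 minutes

Flight 1 in UTC: 3:00 PM + 2:00 = 5:00 PM on Sep 17.
+15 hours and 35 minutes → arrive 8:35 AM UTC on Sep 18.
Flight 2 in UTC: 2:01 PM − 5:00 = 9:01 AM on Sep 18.
+13 hours and 53 minutes → arrive 10:54 PM UTC on Sep 18.
Flight 1 lands earlier by 14 hours 19 minutes.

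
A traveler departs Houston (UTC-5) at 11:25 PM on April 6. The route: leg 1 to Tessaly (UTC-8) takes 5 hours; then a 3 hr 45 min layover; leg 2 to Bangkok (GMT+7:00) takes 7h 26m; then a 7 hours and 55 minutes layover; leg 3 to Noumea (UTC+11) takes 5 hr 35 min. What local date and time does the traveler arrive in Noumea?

9:06 PM on Apr 8

Convert departure to UTC: 11:25 PM + 5:00 = 4:25 AM UTC on Apr 7.
Add 5 hours leg 1 → 9:25 AM UTC.
Add 3 hours and 45 minutes layover in Tessaly → 1:10 PM UTC.
Add 7 hours and 26 minutes leg 2 → 8:36 PM UTC.
Add 7 hours 55 minutes layover in Bangkok → 4:31 AM UTC (Apr 8).
Add 5 hours 35 minutes leg 3 → 10:06 AM UTC.
Noumea is UTC+11:00, so local arrival = 10:06 AM + 11:00 = 9:06 PM on Apr 8.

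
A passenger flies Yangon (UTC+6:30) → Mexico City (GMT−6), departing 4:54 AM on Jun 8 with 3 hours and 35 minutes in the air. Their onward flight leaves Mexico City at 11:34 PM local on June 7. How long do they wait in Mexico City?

3 hours 35 minutes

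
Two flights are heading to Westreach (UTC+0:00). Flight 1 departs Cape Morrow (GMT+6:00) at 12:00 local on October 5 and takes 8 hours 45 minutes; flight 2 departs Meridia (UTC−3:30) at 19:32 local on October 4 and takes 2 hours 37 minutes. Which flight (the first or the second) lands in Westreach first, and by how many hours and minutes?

the second, by 13 hours 6 minutes

Flight 1 in UTC: 12:00 − 6:00 = 06:00 on Oct 5.
+8 hours 45 minutes → arrive 14:45 UTC on Oct 5.
Flight 2 in UTC: 19:32 + 3:30 = 23:02 on Oct 4.
+2 hours 37 minutes → arrive 01:39 UTC on Oct 5.
Flight 2 lands earlier by 13 hours 6 minutes.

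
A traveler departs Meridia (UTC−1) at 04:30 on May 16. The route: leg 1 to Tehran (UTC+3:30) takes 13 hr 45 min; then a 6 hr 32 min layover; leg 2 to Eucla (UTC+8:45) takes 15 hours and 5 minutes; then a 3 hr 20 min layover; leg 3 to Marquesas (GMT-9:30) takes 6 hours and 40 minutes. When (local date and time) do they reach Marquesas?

17:22 on May 17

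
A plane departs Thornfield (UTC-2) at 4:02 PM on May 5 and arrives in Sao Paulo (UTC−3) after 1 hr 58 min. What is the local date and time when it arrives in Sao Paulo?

5:00 PM on May 5

Sao Paulo is 1:00 behind Thornfield.
After 1 hour and 58 minutes it is 6:00 PM in Thornfield.
Shift by the zone difference: 6:00 PM − 1:00 = 5:00 PM on May 5 in Sao Paulo.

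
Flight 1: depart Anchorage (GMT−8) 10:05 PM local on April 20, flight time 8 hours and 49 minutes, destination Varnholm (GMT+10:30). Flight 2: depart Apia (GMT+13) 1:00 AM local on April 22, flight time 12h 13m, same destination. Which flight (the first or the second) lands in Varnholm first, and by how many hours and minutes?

Flight 1 in UTC: 10:05 PM + 8:00 = 6:05 AM on Apr 21.
+8 hours and 49 minutes → arrive 2:54 PM UTC on Apr 21.
Flight 2 in UTC: 1:00 AM − 13:00 = 12:00 PM on Apr 21.
+12 hours 13 minutes → arrive 12:13 AM UTC on Apr 22.
Flight 1 lands earlier by 9 hours 19 minutes.

the first, by 9 hours 19 minutes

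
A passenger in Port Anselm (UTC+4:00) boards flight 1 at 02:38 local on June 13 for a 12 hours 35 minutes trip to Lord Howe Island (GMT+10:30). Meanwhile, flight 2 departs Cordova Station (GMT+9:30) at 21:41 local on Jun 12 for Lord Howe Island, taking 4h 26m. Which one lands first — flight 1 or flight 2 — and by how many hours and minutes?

Flight 1 in UTC: 02:38 − 4:00 = 22:38 on Jun 12.
+12 hours and 35 minutes → arrive 11:13 UTC on Jun 13.
Flight 2 in UTC: 21:41 − 9:30 = 12:11 on Jun 12.
+4 hours and 26 minutes → arrive 16:37 UTC on Jun 12.
Flight 2 lands earlier by 18 hours 36 minutes.

the second, by 18 hours 36 minutes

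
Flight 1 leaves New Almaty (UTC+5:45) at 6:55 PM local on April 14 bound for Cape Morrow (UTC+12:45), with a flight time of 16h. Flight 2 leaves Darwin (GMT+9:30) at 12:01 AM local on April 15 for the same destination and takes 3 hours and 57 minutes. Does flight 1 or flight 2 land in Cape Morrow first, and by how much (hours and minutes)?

Flight 1 in UTC: 6:55 PM − 5:45 = 1:10 PM on Apr 14.
+16 hours → arrive 5:10 AM UTC on Apr 15.
Flight 2 in UTC: 12:01 AM − 9:30 = 2:31 PM on Apr 14.
+3 hours and 57 minutes → arrive 6:28 PM UTC on Apr 14.
Flight 2 lands earlier by 10 hours 42 minutes.

the second, by 10 hours 42 minutes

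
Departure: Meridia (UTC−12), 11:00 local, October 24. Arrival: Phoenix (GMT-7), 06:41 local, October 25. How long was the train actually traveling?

14 hours 41 minutes

Departure in UTC: 11:00 + 12:00 = 23:00 on Oct 24.
Arrival in UTC: 06:41 + 7:00 = 13:41 on Oct 25.
Elapsed = 13:41 − 23:00 (+1 day) = 14 hours 41 minutes.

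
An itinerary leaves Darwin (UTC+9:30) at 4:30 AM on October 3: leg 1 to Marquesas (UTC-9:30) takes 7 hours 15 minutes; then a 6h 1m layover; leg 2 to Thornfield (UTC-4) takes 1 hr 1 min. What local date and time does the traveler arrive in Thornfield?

5:17 AM on October 3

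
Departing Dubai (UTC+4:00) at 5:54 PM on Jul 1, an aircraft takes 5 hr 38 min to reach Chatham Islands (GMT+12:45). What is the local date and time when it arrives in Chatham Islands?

8:17 AM on July 2

Chatham Islands is 8:45 ahead of Dubai.
After 5 hours and 38 minutes it is 11:32 PM in Dubai.
Shift by the zone difference: 11:32 PM + 8:45 = 8:17 AM on Jul 2 in Chatham Islands.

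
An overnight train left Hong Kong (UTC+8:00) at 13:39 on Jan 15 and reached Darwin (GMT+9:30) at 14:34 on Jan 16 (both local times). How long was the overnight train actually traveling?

Departure in UTC: 13:39 − 8:00 = 05:39 on Jan 15.
Arrival in UTC: 14:34 − 9:30 = 05:04 on Jan 16.
Elapsed = 05:04 − 05:39 (+1 day) = 23 hours 25 minutes.

23 hours 25 minutes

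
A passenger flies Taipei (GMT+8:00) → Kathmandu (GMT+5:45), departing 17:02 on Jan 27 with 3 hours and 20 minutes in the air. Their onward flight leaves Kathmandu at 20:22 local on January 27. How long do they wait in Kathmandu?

Convert departure to UTC: 17:02 − 8:00 = 09:02 UTC on Jan 27.
Add 3 hours 20 minutes flight time → 12:22 UTC.
Kathmandu is UTC+5:45, so local arrival = 12:22 + 5:45 = 18:07 on Jan 27.
Layover = 20:22 − 18:07 = 2 hours 15 minutes.

2 hours 15 minutes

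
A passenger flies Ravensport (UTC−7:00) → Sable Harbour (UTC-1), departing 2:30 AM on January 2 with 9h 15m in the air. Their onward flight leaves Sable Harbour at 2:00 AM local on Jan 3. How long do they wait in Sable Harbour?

8 hours 15 minutes

Convert departure to UTC: 2:30 AM + 7:00 = 9:30 AM UTC on Jan 2.
Add 9 hours and 15 minutes flight time → 6:45 PM UTC.
Sable Harbour is UTC−1:00, so local arrival = 6:45 PM − 1:00 = 5:45 PM on Jan 2.
Layover = 2:00 AM − 5:45 PM (+1 day) = 8 hours 15 minutes.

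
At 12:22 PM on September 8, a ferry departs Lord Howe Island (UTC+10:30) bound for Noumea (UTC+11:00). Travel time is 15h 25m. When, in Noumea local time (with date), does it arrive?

4:17 AM on Sep 9

Noumea is 0:30 ahead of Lord Howe Island.
After 15 hours 25 minutes it is 3:47 AM (Sep 9) in Lord Howe Island.
Shift by the zone difference: 3:47 AM + 0:30 = 4:17 AM on Sep 9 in Noumea.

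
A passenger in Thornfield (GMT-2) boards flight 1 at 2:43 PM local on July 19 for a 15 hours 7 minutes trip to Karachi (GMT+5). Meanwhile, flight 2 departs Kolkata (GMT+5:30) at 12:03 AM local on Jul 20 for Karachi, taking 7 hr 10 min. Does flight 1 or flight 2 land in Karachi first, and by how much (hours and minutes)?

the second, by 6 hours 7 minutes

Flight 1 in UTC: 2:43 PM + 2:00 = 4:43 PM on Jul 19.
+15 hours and 7 minutes → arrive 7:50 AM UTC on Jul 20.
Flight 2 in UTC: 12:03 AM − 5:30 = 6:33 PM on Jul 19.
+7 hours and 10 minutes → arrive 1:43 AM UTC on Jul 20.
Flight 2 lands earlier by 6 hours 7 minutes.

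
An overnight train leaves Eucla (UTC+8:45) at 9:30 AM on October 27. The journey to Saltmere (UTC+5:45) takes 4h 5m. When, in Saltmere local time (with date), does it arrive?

Convert departure to UTC: 9:30 AM − 8:45 = 12:45 AM UTC on Oct 27.
Add 4 hours and 5 minutes travel time → 4:50 AM UTC.
Saltmere is UTC+5:45, so local arrival = 4:50 AM + 5:45 = 10:35 AM on Oct 27.

10:35 AM on Oct 27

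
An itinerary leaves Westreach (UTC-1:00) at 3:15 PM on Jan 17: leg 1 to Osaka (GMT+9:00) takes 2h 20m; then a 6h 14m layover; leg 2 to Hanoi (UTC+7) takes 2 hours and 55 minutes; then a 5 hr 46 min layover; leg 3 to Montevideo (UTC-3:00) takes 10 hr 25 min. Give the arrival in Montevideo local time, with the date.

Convert departure to UTC: 3:15 PM + 1:00 = 4:15 PM UTC on Jan 17.
Add 2 hours and 20 minutes leg 1 → 6:35 PM UTC.
Add 6 hours and 14 minutes layover in Osaka → 12:49 AM UTC (Jan 18).
Add 2 hours and 55 minutes leg 2 → 3:44 AM UTC.
Add 5 hours 46 minutes layover in Hanoi → 9:30 AM UTC.
Add 10 hours and 25 minutes leg 3 → 7:55 PM UTC.
Montevideo is UTC−3:00, so local arrival = 7:55 PM − 3:00 = 4:55 PM on Jan 18.

4:55 PM on January 18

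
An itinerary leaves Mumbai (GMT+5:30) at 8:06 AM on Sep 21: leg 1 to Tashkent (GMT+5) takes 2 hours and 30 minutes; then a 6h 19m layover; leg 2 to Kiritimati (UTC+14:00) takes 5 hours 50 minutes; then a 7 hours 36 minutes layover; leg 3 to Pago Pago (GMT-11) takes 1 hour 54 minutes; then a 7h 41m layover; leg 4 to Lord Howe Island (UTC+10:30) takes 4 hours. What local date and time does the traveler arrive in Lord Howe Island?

Convert departure to UTC: 8:06 AM − 5:30 = 2:36 AM UTC on Sep 21.
Add 2 hours and 30 minutes leg 1 → 5:06 AM UTC.
Add 6 hours and 19 minutes layover in Tashkent → 11:25 AM UTC.
Add 5 hours and 50 minutes leg 2 → 5:15 PM UTC.
Add 7 hours and 36 minutes layover in Kiritimati → 12:51 AM UTC (Sep 22).
Add 1 hour and 54 minutes leg 3 → 2:45 AM UTC.
Add 7 hours 41 minutes layover in Pago Pago → 10:26 AM UTC.
Add 4 hours leg 4 → 2:26 PM UTC.
Lord Howe Island is UTC+10:30, so local arrival = 2:26 PM + 10:30 = 12:56 AM on Sep 23.

12:56 AM on Sep 23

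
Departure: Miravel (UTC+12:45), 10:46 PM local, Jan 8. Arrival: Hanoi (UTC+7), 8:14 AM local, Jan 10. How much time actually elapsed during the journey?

39 hours 13 minutes

Departure in UTC: 10:46 PM − 12:45 = 10:01 AM on Jan 8.
Arrival in UTC: 8:14 AM − 7:00 = 1:14 AM on Jan 10.
Elapsed = 1:14 AM − 10:01 AM (+2 days) = 39 hours 13 minutes.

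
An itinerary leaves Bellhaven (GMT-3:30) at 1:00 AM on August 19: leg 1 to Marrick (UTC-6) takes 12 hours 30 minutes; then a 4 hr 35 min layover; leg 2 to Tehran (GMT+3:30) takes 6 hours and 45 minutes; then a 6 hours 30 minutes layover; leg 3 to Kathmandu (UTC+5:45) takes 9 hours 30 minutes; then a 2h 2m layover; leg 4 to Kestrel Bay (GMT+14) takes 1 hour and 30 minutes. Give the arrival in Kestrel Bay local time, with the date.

1:52 PM on August 21

Convert departure to UTC: 1:00 AM + 3:30 = 4:30 AM UTC on Aug 19.
Add 12 hours and 30 minutes leg 1 → 5:00 PM UTC.
Add 4 hours and 35 minutes layover in Marrick → 9:35 PM UTC.
Add 6 hours and 45 minutes leg 2 → 4:20 AM UTC (Aug 20).
Add 6 hours 30 minutes layover in Tehran → 10:50 AM UTC.
Add 9 hours 30 minutes leg 3 → 8:20 PM UTC.
Add 2 hours and 2 minutes layover in Kathmandu → 10:22 PM UTC.
Add 1 hour and 30 minutes leg 4 → 11:52 PM UTC.
Kestrel Bay is UTC+14:00, so local arrival = 11:52 PM + 14:00 = 1:52 PM on Aug 21.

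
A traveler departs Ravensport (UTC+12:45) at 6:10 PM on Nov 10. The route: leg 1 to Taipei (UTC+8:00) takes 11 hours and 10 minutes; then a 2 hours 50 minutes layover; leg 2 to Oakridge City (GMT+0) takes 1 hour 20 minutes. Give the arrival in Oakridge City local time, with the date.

8:45 PM on November 10

Convert departure to UTC: 6:10 PM − 12:45 = 5:25 AM UTC on Nov 10.
Add 11 hours and 10 minutes leg 1 → 4:35 PM UTC.
Add 2 hours 50 minutes layover in Taipei → 7:25 PM UTC.
Add 1 hour and 20 minutes leg 2 → 8:45 PM UTC.
Oakridge City is UTC+0, so local arrival is the same: 8:45 PM on Nov 10.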